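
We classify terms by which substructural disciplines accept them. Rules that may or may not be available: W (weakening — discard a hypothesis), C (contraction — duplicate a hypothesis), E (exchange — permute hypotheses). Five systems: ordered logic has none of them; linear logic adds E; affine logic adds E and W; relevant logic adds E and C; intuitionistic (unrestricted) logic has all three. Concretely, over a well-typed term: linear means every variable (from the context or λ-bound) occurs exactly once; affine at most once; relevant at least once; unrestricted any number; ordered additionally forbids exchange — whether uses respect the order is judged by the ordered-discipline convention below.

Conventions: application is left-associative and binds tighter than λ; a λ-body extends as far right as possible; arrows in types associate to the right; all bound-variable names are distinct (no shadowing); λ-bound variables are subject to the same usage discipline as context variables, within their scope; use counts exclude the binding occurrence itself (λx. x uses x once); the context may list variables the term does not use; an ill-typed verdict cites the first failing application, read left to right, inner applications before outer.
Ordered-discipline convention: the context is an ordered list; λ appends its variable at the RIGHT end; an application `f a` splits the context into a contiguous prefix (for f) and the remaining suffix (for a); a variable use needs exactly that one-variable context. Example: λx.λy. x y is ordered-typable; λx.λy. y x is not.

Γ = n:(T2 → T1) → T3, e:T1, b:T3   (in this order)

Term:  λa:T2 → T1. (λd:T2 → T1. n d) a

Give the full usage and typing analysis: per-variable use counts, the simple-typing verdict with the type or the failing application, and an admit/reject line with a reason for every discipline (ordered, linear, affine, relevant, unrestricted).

variable uses: n ×1, e ×0, b ×0, a (bound) ×1, d (bound) ×1
uses in reading order: n, d, a
typing: the term checks, with type (T2 → T1) → T3
ordered: ✗ — unused: e, b — weakening required
linear: ✗ — unused: e, b — weakening required
affine: ✓ — none of n, e, b, a, d used more than once
relevant: ✗ — unused: e, b — weakening required
unrestricted: ✓ — simply typable at (T2 → T1) → T3; W, C, E all held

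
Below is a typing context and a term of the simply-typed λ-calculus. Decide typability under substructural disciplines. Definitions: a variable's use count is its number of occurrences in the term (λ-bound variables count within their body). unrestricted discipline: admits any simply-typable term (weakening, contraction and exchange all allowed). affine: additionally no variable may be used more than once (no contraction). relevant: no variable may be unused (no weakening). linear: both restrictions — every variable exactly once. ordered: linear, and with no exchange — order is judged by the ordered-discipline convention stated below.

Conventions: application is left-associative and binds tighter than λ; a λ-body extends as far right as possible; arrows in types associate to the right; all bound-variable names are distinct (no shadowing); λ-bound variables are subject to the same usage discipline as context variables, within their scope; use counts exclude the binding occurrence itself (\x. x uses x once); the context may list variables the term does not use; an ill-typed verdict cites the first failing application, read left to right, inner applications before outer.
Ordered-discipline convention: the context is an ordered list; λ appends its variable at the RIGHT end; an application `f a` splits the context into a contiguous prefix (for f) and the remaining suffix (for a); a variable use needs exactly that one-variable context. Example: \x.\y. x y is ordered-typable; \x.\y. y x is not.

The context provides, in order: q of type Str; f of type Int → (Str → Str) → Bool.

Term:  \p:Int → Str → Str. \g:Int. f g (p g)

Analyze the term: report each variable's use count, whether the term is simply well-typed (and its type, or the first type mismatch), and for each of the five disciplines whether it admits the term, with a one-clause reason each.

use counts: q ×0, f ×1, p [bound] ×1, g [bound] ×2
left-to-right use order: f, g, p, g
typing: the term checks, with type (Int → Str → Str) → Int → Bool
ordered ✗ (uses contraction: g ×2; needs weakening: q unused)
linear ✗ (uses contraction: g ×2; needs weakening: q unused)
affine ✗ (uses contraction: g ×2)
relevant ✗ (needs weakening: q unused)
unrestricted ✓ (type-checks ((Int → Str → Str) → Int → Bool) and nothing is barred)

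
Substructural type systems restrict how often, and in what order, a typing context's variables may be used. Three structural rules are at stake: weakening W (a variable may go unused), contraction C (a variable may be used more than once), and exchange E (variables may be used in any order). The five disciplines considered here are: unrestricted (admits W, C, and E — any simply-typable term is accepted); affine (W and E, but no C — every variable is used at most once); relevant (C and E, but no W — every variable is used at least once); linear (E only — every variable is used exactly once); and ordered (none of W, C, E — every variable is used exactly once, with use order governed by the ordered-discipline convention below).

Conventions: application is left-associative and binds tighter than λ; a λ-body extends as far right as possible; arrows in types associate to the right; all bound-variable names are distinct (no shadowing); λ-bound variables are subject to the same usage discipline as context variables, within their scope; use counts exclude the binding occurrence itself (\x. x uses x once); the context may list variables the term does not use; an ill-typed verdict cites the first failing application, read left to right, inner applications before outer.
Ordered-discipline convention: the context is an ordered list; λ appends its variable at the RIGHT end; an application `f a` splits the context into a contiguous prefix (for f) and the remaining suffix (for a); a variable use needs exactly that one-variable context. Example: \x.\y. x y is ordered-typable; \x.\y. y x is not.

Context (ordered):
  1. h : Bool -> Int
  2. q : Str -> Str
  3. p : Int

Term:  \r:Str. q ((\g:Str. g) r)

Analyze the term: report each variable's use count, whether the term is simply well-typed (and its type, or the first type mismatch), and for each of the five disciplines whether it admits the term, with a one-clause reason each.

variable uses: h: 0; q: 1; p: 0; r (bound): 1; g (bound): 1
order of uses: q, g, r
typing: ✓ — Str -> Str
ordered: ✗ — h, p never used (weakening)
linear: ✗ — h, p never used (weakening)
affine: ✓ — no duplicate uses among h, q, p, r, g
relevant: ✗ — h, p never used (weakening)
unrestricted: ✓ — type-checks (Str -> Str) and nothing is barred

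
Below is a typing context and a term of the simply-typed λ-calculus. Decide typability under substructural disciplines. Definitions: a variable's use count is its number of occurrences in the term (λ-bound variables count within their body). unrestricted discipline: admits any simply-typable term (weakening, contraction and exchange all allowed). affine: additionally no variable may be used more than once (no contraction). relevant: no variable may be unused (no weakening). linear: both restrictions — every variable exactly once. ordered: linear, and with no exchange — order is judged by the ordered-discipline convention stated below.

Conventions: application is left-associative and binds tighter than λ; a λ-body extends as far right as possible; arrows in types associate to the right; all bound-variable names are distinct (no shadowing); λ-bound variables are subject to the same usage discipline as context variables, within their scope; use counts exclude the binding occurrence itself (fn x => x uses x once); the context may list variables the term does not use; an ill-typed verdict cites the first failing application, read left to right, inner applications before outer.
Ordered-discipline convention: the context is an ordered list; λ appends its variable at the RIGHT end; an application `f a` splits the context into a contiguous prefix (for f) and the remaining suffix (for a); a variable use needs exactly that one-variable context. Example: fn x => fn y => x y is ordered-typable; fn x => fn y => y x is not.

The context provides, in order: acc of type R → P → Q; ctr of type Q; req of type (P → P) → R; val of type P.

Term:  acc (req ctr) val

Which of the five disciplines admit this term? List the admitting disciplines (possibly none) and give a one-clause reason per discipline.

accepted by: none
variable uses: acc=1, ctr=1, req=1, val=1
uses in reading order: acc, req, ctr, val
typing: ill-typed: a function awaiting P → P gets Q
ordered ✗ (fails simple typing)
linear ✗ (a type mismatch blocks all five)
affine ✗ (the type mismatch rejects it)
relevant ✗ (not simply typable)
unrestricted ✗ (fails simple typing)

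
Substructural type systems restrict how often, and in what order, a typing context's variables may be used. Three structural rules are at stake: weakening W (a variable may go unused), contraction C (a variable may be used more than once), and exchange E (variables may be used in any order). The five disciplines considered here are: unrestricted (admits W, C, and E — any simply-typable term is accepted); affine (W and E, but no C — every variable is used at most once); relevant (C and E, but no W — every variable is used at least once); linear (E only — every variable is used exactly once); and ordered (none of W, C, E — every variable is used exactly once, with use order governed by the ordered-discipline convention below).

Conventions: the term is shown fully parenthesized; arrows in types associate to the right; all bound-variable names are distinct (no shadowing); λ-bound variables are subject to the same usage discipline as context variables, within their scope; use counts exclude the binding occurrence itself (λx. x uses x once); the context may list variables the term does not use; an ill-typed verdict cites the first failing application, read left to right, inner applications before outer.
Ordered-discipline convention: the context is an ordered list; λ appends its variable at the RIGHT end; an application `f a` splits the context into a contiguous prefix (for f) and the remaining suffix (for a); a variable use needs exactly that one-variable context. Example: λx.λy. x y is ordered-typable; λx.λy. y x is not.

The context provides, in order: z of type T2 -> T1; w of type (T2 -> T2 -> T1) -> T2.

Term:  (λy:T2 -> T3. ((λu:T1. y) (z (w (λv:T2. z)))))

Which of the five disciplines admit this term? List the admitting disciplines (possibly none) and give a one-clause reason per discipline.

admitted by: unrestricted
use counts: z ×2; w ×1; y [bound] ×1; u [bound] ×0; v [bound] ×0
left-to-right use order: y, z, w, z
typing: well-typed — term : (T2 -> T3) -> T2 -> T3
ordered: ✗, z ×2 used more than once (contraction); unused: u, v — weakening required
linear: ✗, z ×2 used more than once (contraction); unused: u, v — weakening required
affine: ✗, z ×2 used more than once (contraction)
relevant: ✗, unused: u, v — weakening required
unrestricted: ✓, simply typable at (T2 -> T3) -> T2 -> T3; W, C, E all held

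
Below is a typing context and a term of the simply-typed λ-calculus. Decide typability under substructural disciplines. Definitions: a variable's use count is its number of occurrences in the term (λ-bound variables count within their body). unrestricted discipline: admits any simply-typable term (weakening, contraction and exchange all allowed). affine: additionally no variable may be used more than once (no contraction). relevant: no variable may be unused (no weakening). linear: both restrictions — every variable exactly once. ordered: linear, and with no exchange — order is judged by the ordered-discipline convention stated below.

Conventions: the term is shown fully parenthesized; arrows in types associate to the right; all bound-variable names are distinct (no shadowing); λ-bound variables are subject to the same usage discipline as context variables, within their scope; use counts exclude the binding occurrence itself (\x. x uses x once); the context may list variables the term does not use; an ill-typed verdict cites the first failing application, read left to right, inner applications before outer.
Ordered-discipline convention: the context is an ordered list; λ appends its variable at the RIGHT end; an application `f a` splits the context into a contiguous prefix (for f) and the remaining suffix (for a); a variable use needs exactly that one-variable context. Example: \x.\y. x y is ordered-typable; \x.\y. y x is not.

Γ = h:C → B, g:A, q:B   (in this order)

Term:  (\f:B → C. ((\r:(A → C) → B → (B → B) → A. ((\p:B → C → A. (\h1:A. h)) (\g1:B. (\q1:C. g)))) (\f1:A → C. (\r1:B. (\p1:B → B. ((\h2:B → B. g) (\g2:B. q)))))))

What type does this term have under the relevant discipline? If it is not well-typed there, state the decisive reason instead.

not well-typed under relevant — f, r, p, h1, g1, q1, f1, r1, p1, h2, g2 never used (weakening)
use counts: h: 1, g: 2, q: 1, f [bound]: 0, r [bound]: 0, p [bound]: 0, h1 [bound]: 0, g1 [bound]: 0, q1 [bound]: 0, f1 [bound]: 0, r1 [bound]: 0, p1 [bound]: 0, h2 [bound]: 0, g2 [bound]: 0
use order (left to right): h, g, g, q
typing: ✓ — (B → C) → A → C → B
across the five disciplines: ordered ✗ · linear ✗ · affine ✗ · relevant ✗ · unrestricted ✓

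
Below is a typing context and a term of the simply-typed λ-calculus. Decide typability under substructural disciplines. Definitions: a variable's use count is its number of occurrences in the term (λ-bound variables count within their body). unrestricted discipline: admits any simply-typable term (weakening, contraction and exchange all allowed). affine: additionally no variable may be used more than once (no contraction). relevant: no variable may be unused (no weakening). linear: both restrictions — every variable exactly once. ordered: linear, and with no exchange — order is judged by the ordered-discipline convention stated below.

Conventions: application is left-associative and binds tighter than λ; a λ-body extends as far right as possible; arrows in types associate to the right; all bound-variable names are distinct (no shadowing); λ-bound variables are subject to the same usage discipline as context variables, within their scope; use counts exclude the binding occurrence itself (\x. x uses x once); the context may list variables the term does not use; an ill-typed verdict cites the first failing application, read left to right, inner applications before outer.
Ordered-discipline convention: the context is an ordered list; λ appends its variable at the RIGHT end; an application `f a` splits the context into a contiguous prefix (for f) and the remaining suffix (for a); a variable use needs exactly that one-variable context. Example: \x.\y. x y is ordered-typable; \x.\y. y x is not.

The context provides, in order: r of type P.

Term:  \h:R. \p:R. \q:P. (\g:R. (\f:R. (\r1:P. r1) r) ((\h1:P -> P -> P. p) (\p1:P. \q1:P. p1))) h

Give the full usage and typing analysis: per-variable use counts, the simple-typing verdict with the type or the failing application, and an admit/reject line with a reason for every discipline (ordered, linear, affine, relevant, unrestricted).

usage: r ×1, h [bound] ×1, p [bound] ×1, q [bound] ×0, g [bound] ×0, f [bound] ×0, r1 [bound] ×1, h1 [bound] ×0, p1 [bound] ×1, q1 [bound] ×0
uses in reading order: r1, r, p, p1, h
typing: ✓ — R -> R -> P -> P
ordered: ✗, q, g, f, h1, q1 left unused
linear: ✗, q, g, f, h1, q1 left unused
affine: ✓, at most one use each (r, h, p, q, g, f, r1, h1, p1, q1)
relevant: ✗, q, g, f, h1, q1 left unused
unrestricted: ✓, simply typable at R -> R -> P -> P; W, C, E all held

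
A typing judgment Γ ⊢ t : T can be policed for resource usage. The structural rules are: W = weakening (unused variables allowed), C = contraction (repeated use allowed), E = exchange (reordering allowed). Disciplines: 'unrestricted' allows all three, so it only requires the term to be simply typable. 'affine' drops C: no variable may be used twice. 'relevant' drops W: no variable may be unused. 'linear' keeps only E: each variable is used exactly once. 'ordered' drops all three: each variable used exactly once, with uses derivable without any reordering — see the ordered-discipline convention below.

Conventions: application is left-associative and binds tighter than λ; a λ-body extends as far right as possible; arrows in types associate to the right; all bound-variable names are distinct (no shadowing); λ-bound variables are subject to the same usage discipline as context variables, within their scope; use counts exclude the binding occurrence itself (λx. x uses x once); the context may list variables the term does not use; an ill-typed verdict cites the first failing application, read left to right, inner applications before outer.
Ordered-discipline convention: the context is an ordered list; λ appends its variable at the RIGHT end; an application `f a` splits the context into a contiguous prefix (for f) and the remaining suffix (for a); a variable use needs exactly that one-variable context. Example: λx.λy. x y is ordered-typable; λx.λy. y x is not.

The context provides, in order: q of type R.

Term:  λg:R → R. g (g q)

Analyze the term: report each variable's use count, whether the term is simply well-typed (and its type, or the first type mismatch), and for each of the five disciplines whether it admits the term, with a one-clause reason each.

counts: q: 1×, g (λ-bound): 2×
uses in reading order: g, g, q
typing: well-typed at (R → R) → R
ordered: ✗, needs contraction — g ×2
linear: ✗, needs contraction — g ×2
affine: ✗, needs contraction — g ×2
relevant: ✓, every one of q, g appears
unrestricted: ✓, simply typable at (R → R) → R; W, C, E all held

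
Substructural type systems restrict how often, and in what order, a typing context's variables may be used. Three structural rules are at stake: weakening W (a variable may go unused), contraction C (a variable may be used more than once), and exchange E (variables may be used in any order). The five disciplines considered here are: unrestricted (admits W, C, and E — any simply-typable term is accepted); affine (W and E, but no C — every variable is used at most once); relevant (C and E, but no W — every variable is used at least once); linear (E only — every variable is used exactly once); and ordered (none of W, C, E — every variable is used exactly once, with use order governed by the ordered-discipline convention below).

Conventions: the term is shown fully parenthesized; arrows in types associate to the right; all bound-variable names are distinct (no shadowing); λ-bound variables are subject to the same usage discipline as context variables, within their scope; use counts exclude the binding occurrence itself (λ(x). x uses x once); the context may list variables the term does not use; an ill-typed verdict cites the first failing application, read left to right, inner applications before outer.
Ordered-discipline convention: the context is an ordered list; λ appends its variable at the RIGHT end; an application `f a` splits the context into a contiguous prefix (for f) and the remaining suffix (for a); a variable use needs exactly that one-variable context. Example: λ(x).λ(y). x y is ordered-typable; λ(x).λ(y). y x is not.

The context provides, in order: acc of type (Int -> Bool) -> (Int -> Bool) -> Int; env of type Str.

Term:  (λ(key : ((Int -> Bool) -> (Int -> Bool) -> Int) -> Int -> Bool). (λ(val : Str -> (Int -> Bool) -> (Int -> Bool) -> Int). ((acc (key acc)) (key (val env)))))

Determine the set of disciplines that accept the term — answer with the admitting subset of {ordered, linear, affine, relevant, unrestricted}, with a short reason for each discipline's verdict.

admitted in: relevant, unrestricted
counts: acc: 2, env: 1, key [bound]: 2, val [bound]: 1
order of uses: acc, key, acc, key, val, env
typing: ✓ — (((Int -> Bool) -> (Int -> Bool) -> Int) -> Int -> Bool) -> (Str -> (Int -> Bool) -> (Int -> Bool) -> Int) -> Int
ordered: ✗, acc ×2, key ×2 used more than once (contraction)
linear: ✗, acc ×2, key ×2 used more than once (contraction)
affine: ✗, acc ×2, key ×2 used more than once (contraction)
relevant: ✓, every one of acc, env, key, val appears
unrestricted: ✓, typability at (((Int -> Bool) -> (Int -> Bool) -> Int) -> Int -> Bool) -> (Str -> (Int -> Bool) -> (Int -> Bool) -> Int) -> Int is all that's needed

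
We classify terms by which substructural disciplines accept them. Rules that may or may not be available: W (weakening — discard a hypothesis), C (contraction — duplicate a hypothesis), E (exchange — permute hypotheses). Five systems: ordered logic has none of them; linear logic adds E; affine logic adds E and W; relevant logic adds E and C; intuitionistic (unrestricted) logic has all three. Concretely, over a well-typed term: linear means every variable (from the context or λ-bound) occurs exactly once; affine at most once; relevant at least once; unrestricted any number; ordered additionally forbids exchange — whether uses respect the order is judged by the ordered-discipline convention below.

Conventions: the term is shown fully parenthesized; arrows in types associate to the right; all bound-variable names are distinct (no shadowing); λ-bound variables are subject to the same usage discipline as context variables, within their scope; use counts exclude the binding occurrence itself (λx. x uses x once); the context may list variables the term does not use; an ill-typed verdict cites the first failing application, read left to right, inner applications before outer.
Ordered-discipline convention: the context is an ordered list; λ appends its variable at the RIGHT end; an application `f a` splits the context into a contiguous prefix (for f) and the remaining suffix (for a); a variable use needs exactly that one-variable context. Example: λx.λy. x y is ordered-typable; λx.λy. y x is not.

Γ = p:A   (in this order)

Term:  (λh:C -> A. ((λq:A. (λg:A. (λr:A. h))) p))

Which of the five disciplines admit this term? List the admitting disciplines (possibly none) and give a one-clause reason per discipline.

admitted in: affine, unrestricted
variable uses: p ×1, h (λ-bound) ×1, q (λ-bound) ×0, g (λ-bound) ×0, r (λ-bound) ×0
order of uses: h, p
typing: the term checks, with type (C -> A) -> A -> A -> C -> A
ordered: ✗, unused: q, g, r — weakening required
linear: ✗, unused: q, g, r — weakening required
affine: ✓, no duplicate uses among p, h, q, g, r
relevant: ✗, unused: q, g, r — weakening required
unrestricted: ✓, type-checks ((C -> A) -> A -> A -> C -> A) and nothing is barred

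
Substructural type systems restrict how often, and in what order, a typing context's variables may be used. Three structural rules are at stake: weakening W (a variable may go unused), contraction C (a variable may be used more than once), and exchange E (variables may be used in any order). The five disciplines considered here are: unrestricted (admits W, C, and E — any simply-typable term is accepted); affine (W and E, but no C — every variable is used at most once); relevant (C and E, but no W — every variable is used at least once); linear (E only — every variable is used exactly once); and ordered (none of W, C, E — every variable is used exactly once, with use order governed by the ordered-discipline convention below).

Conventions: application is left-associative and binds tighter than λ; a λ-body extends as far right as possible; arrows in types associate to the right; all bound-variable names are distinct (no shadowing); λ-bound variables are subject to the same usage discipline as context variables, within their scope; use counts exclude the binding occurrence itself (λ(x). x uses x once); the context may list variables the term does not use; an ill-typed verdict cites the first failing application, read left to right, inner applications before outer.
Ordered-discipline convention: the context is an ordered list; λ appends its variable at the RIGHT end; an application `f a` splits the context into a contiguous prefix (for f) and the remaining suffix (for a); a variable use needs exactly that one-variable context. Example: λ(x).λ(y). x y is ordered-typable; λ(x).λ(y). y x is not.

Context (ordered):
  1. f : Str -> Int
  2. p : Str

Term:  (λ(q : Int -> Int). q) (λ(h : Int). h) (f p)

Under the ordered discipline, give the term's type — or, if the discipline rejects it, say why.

term : Int
use counts: f ×1; p ×1; q [bound] ×1; h [bound] ×1
left-to-right use order: q, h, f, p
typing: well-typed — term : Int
all disciplines: ordered ✓, linear ✓, affine ✓, relevant ✓, unrestricted ✓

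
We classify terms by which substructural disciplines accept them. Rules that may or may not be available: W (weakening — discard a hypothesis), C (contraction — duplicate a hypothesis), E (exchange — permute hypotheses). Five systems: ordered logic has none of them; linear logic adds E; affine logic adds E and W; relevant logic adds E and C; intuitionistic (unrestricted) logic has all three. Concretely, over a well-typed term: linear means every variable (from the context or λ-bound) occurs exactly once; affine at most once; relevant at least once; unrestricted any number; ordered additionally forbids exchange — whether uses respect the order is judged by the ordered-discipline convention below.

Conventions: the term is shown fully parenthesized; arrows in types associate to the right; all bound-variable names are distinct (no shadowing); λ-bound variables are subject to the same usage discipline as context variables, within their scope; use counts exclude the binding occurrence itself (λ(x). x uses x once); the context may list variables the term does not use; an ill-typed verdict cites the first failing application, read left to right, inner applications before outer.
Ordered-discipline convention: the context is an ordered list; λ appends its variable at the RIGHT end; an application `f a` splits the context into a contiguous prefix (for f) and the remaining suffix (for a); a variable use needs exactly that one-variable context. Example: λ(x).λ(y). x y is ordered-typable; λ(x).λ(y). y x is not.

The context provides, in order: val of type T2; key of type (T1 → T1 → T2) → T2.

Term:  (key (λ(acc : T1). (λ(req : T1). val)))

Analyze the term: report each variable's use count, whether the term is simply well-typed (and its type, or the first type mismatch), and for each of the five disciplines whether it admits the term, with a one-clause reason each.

counts: val: 1; key: 1; acc (bound): 0; req (bound): 0
uses in reading order: key, val
typing: well-typed at T2
ordered: ✗ — acc, req never used (weakening)
linear: ✗ — acc, req never used (weakening)
affine: ✓ — no duplicate uses among val, key, acc, req
relevant: ✗ — acc, req never used (weakening)
unrestricted: ✓ — simply typable at T2; W, C, E all held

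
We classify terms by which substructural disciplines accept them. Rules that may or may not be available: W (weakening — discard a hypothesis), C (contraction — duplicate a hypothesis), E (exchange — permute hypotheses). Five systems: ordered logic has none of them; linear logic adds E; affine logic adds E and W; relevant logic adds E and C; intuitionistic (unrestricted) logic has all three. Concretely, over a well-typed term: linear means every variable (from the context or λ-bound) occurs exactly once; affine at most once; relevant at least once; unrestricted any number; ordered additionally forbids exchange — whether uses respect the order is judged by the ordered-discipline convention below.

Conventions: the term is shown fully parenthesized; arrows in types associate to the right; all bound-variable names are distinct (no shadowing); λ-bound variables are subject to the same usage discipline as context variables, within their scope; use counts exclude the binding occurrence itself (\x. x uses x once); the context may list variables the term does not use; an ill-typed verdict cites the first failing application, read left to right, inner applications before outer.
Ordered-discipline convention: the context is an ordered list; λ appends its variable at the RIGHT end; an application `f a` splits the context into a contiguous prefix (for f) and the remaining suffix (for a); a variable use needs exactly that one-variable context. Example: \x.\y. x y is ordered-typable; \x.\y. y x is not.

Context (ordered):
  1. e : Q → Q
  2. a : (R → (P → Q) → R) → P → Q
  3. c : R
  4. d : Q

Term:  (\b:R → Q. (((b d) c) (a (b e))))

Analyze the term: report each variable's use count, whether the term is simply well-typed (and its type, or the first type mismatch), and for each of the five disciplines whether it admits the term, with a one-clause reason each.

counts: e=1; a=1; c=1; d=1; b (λ-bound)=2
use order (left to right): b, d, c, a, b, e
typing: ill-typed: an argument Q mismatches the expected R
ordered ✗ (the type mismatch rejects it)
linear ✗ (not simply typable)
affine ✗ (fails simple typing)
relevant ✗ (a type mismatch blocks all five)
unrestricted ✗ (the type mismatch rejects it)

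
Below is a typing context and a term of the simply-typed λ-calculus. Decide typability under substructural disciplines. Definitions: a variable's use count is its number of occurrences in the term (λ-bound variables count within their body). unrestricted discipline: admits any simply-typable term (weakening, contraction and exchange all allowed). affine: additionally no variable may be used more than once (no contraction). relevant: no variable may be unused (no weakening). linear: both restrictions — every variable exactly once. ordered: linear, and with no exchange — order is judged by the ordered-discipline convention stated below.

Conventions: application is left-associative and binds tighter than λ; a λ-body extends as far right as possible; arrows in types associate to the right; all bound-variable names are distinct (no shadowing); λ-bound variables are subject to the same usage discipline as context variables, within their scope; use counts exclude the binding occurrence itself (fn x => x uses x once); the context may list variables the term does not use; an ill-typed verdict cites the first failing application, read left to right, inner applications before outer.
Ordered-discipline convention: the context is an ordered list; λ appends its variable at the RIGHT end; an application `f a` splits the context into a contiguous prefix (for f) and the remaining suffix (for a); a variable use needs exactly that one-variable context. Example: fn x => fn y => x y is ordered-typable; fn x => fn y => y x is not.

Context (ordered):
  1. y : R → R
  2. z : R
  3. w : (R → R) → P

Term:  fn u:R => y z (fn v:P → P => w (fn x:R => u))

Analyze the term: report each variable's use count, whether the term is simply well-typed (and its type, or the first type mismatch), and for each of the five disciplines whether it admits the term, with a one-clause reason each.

usage: y: 1×, z: 1×, w: 1×, u [bound]: 1×, v [bound]: 0×, x [bound]: 0×
order of uses: y, z, w, u
typing: ill-typed: can't apply a value of type R
ordered: ✗, a type mismatch blocks all five
linear: ✗, the type mismatch rejects it
affine: ✗, not simply typable
relevant: ✗, fails simple typing
unrestricted: ✗, a type mismatch blocks all five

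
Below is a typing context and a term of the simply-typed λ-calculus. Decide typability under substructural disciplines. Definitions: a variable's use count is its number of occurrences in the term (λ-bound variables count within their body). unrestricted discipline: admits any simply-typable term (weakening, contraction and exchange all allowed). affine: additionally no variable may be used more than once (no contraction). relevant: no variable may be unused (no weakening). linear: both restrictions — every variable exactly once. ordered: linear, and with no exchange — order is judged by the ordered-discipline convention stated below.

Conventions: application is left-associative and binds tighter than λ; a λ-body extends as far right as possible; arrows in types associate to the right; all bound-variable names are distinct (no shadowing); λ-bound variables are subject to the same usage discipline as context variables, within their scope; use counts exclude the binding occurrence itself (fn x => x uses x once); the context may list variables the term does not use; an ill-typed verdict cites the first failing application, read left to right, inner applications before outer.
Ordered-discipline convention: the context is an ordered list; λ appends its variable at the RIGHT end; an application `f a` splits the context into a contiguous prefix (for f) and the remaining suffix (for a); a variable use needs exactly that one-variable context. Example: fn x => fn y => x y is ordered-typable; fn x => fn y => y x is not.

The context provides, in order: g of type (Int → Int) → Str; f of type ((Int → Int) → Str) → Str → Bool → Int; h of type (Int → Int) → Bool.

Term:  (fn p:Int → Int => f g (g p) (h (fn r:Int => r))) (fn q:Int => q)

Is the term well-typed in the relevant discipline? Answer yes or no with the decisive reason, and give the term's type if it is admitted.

yes — g, f, h, p, r, q: all used, weakening unneeded; term : Int
counts: g: 2, f: 1, h: 1, p [bound]: 1, r [bound]: 1, q [bound]: 1
uses in reading order: f, g, g, p, h, r, q
typing: well-typed — term : Int
summary: ordered ✗ · linear ✗ · affine ✗ · relevant ✓ · unrestricted ✓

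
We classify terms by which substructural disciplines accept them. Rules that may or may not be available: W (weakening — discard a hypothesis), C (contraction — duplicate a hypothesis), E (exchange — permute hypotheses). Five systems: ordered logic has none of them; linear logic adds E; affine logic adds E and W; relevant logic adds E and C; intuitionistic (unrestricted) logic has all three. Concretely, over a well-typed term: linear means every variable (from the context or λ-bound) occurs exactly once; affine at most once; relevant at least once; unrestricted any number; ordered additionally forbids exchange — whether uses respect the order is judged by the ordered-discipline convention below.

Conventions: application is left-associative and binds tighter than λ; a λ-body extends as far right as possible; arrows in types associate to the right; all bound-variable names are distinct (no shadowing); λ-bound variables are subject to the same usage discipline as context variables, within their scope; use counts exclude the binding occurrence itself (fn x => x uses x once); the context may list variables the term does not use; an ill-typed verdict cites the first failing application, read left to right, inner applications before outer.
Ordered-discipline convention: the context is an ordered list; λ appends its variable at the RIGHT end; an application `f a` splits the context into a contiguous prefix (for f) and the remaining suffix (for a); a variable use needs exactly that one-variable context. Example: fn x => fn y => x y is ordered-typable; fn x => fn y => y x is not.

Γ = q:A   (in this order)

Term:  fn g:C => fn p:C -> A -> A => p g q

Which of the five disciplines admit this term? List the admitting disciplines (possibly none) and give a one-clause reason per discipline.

admitted in: linear, affine, relevant, unrestricted
usage: q: 1, g (bound): 1, p (bound): 1
order of uses: p, g, q
typing: ✓ — C -> (C -> A -> A) -> A
ordered ✗ (no contiguous prefix/suffix split fits p, g, q)
linear ✓ (single use per variable (q, g, p))
affine ✓ (q, g, p: no repeats, contraction unneeded)
relevant ✓ (q, g, p: all used, weakening unneeded)
unrestricted ✓ (well-typed at C -> (C -> A -> A) -> A; no restrictions here)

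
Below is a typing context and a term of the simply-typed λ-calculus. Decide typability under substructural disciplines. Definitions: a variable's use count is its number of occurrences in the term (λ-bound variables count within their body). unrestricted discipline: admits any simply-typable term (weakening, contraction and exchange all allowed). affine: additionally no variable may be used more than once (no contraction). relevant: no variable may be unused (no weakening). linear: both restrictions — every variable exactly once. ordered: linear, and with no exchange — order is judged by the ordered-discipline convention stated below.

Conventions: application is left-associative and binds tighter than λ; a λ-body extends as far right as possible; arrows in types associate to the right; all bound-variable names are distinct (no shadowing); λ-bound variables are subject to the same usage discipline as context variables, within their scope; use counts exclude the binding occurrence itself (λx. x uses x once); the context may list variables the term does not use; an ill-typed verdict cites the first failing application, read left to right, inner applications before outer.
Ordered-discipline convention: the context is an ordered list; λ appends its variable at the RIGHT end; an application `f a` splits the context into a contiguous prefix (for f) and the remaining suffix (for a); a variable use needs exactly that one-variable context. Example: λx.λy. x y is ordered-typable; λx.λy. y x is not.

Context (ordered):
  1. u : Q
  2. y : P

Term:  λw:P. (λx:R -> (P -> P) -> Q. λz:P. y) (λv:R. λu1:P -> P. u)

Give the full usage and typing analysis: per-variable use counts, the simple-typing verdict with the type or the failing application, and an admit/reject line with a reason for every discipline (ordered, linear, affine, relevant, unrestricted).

use counts: u ×1, y ×1, w [bound] ×0, x [bound] ×0, z [bound] ×0, v [bound] ×0, u1 [bound] ×0
left-to-right use order: y, u
typing: well-typed — term : P -> P -> P
ordered: ✗, unused: w, x, z, v, u1 — weakening required
linear: ✗, unused: w, x, z, v, u1 — weakening required
affine: ✓, at most one use each (u, y, w, x, z, v, u1)
relevant: ✗, unused: w, x, z, v, u1 — weakening required
unrestricted: ✓, typability at P -> P -> P is all that's needed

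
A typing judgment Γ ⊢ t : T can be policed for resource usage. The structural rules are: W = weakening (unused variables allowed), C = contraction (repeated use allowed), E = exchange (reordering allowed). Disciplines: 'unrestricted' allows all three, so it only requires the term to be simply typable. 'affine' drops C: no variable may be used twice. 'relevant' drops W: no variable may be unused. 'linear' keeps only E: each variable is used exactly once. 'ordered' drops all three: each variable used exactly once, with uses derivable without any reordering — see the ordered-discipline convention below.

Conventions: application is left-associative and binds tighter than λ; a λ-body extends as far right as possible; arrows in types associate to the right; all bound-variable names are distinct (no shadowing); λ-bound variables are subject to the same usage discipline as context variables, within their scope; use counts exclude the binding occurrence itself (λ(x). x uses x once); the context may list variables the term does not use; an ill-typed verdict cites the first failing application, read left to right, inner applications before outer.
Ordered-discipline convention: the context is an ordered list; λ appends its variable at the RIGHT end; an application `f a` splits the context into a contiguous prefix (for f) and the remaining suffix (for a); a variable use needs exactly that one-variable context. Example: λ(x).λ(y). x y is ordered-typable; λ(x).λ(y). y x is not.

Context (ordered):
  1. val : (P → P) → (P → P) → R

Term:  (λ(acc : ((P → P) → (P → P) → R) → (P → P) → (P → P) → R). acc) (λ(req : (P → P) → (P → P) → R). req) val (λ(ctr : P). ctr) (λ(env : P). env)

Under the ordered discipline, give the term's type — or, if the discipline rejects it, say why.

term : R
counts: val: 1×; acc (bound): 1×; req (bound): 1×; ctr (bound): 1×; env (bound): 1×
order of uses: acc, req, val, ctr, env
typing: the term checks, with type R
per-discipline verdicts: ordered ✓, linear ✓, affine ✓, relevant ✓, unrestricted ✓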